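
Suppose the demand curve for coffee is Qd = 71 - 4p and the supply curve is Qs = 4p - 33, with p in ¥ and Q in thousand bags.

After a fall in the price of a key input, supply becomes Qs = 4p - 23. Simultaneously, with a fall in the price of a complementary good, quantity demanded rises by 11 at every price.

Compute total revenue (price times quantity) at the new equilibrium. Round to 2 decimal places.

387.19

Initially, 71 - 4p = 4p - 33, so 104 = 8p and p = 13, Q = 19.
After the shift, demand is Qd = 82 - 4p and supply is Qs = 4p - 23.
Setting them equal: 82 - 4p = 4p - 23 → 105 = 8p, so p = 13.125 and Q = 29.5.
New expenditure = 13.125 × 29.5 = 387.19.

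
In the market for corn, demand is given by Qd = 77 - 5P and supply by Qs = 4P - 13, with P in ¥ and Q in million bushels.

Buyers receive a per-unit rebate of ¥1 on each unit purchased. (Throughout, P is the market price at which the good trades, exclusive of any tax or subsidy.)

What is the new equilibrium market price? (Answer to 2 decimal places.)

10.56

Solve the original market: 77 - 5P = 4P - 13, hence P = 10 and Q = 27.
Since buyers' out-of-pocket price is the market price minus the rebate, the effective demand curve becomes Qd = 82 - 5P.
New equilibrium: 82 - 5P = 4P - 13 ⇒ 95 = 9P ⇒ P = 95/9 ≈ 10.5556, Q = 263/9 ≈ 29.2222.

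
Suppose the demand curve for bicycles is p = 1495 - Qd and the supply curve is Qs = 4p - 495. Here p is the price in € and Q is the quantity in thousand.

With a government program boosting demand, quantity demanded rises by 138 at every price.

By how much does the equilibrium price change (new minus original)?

+27.6

Before the shock: 1495 - p = 4p - 495 ⇒ 1990 = 5p ⇒ p = 398, Q = 1097.
The shock moves the curves to Qd = 1633 - p and Qs = 4p - 495.
New equilibrium: 1633 - p = 4p - 495 ⇒ 2128 = 5p ⇒ p = 425.6, Q = 1207.4.
Δp = 425.6 − 398 = +27.6.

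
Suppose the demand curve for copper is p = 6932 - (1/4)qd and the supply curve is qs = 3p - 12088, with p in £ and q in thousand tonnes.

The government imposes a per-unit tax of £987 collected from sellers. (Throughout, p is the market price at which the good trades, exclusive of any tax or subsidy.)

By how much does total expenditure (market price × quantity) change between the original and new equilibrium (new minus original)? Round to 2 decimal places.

Initially, 27728 - 4p = 3p - 12088, so 39816 = 7p and p = 5688, q = 4976.
Since sellers keep the price net of the tax, the effective supply curve becomes qs = 3p - 15049.
Equate the new curves: 27728 - 4p = 3p - 15049, giving 42777 = 7p, p = 6111, q = 3284.
Expenditure moves from 5688×4976 = 28303488 to 6111×3284 = 20068524; change = -8234964.00.

-8234964.00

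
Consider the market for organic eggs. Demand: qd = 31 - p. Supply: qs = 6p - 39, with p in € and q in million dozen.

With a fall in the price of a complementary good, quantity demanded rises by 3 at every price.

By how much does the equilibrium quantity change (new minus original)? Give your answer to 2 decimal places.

Original equilibrium: 31 - p = 6p - 39 gives 70 = 7p, so p = 10 and q = 21.
The new curves are qd = 34 - p (demand) and qs = 6p - 39 (supply).
Clearing the new market: 34 - p = 6p - 39, so p = 73/7 ≈ 10.4286 and q = 165/7 ≈ 23.5714.
Δq = 23.5714 − 21 = +2.57.

+2.57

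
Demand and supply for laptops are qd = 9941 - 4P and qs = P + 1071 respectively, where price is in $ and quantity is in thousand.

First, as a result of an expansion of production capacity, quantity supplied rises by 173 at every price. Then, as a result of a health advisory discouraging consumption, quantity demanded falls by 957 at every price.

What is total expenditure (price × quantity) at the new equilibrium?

4322016

Solve the original market: 9941 - 4P = P + 1071, hence P = 1774 and q = 2845.
With the change applied: demand qd = 8984 - 4P, supply qs = P + 1244.
Equate the new curves: 8984 - 4P = P + 1244, giving 7740 = 5P, P = 1548, q = 2792.
New expenditure = 1548 × 2792 = 4322016.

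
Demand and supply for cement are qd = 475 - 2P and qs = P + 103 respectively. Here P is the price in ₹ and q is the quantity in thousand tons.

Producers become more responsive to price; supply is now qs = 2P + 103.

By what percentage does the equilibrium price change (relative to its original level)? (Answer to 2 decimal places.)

-25.00

Solve the original market: 475 - 2P = P + 103, hence P = 124 and q = 227.
With the change applied: demand qd = 475 - 2P, supply qs = 2P + 103.
Equate the new curves: 475 - 2P = 2P + 103, giving 372 = 4P, P = 93, q = 289.
%ΔP = (93 − 124) / 124 × 100 = -25.00%.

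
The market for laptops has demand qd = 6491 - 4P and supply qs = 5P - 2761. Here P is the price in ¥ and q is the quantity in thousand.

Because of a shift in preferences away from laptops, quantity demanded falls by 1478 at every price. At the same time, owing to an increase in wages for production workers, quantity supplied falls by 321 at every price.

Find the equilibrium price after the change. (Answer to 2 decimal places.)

Initially, 6491 - 4P = 5P - 2761, so 9252 = 9P and P = 1028, q = 2379.
After the shift, demand is qd = 5013 - 4P and supply is qs = 5P - 3082.
Equate the new curves: 5013 - 4P = 5P - 3082, giving 8095 = 9P, P = 8095/9 ≈ 899.4444, q = 12737/9 ≈ 1415.2222.

899.44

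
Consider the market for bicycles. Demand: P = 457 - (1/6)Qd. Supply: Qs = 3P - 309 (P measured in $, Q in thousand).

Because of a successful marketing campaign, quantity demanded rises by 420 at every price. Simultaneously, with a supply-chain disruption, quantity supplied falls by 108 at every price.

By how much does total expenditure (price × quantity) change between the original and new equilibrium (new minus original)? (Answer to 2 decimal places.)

+68577.33

Original equilibrium: 2742 - 6P = 3P - 309 gives 3051 = 9P, so P = 339 and Q = 708.
With the change applied: demand Qd = 3162 - 6P, supply Qs = 3P - 417.
Setting them equal: 3162 - 6P = 3P - 417 → 3579 = 9P, so P = 1193/3 ≈ 397.6667 and Q = 776.
Expenditure moves from 339×708 = 240012 to 397.6667×776 = 308589.3333; change = +68577.33.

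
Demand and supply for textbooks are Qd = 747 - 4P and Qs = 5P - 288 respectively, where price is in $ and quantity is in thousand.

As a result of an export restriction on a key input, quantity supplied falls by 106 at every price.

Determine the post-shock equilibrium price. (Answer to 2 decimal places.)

Original equilibrium: 747 - 4P = 5P - 288 gives 1035 = 9P, so P = 115 and Q = 287.
After the shift, demand is Qd = 747 - 4P and supply is Qs = 5P - 394.
Equate the new curves: 747 - 4P = 5P - 394, giving 1141 = 9P, P = 1141/9 ≈ 126.7778, Q = 2159/9 ≈ 239.8889.

126.78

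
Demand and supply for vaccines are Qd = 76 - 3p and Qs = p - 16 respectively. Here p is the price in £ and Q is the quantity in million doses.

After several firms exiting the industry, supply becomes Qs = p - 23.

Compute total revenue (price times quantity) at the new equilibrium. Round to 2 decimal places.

Before the shock: 76 - 3p = p - 16 ⇒ 92 = 4p ⇒ p = 23, Q = 7.
After the shift, demand is Qd = 76 - 3p and supply is Qs = p - 23.
Setting them equal: 76 - 3p = p - 23 → 99 = 4p, so p = 24.75 and Q = 1.75.
New expenditure = 24.75 × 1.75 = 43.31.

43.31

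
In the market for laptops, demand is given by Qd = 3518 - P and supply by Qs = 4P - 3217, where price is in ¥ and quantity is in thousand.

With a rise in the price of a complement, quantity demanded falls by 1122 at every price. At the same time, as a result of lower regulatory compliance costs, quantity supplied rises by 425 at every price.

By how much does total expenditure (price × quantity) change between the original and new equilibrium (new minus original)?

-1514861.16

Before the shock: 3518 - P = 4P - 3217 ⇒ 6735 = 5P ⇒ P = 1347, Q = 2171.
With the change applied: demand Qd = 2396 - P, supply Qs = 4P - 2792.
New equilibrium: 2396 - P = 4P - 2792 ⇒ 5188 = 5P ⇒ P = 1037.6, Q = 1358.4.
Expenditure moves from 1347×2171 = 2924337 to 1037.6×1358.4 = 1409475.84; change = -1514861.16.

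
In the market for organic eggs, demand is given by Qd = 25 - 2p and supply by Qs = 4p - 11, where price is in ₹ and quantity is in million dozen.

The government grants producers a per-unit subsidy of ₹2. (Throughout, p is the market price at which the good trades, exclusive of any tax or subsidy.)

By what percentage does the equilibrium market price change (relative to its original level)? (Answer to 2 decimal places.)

-22.22

Initially, 25 - 2p = 4p - 11, so 36 = 6p and p = 6, Q = 13.
Since sellers receive the price plus the subsidy, the effective supply curve becomes Qs = 4p - 3.
Equate the new curves: 25 - 2p = 4p - 3, giving 28 = 6p, p = 14/3 ≈ 4.6667, Q = 47/3 ≈ 15.6667.
%Δp = (4.6667 − 6) / 6 × 100 = -22.22%.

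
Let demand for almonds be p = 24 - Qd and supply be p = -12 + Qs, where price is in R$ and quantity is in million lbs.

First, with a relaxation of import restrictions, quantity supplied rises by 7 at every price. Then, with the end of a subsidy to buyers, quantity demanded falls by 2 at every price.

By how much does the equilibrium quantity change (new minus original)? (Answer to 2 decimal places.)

Original equilibrium: 24 - p = p + 12 gives 12 = 2p, so p = 6 and Q = 18.
With the change applied: demand Qd = 22 - p, supply Qs = p + 19.
Equate the new curves: 22 - p = p + 19, giving 3 = 2p, p = 1.5, Q = 20.5.
ΔQ = 20.5 − 18 = +2.50.

+2.50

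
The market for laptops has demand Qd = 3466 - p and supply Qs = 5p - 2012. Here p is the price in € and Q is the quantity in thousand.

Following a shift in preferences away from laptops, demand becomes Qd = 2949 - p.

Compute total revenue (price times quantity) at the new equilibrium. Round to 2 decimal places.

Initially, 3466 - p = 5p - 2012, so 5478 = 6p and p = 913, Q = 2553.
The new curves are Qd = 2949 - p (demand) and Qs = 5p - 2012 (supply).
New equilibrium: 2949 - p = 5p - 2012 ⇒ 4961 = 6p ⇒ p = 4961/6 ≈ 826.8333, Q = 12733/6 ≈ 2122.1667.
New expenditure = 826.8333 × 2122.1667 = 1754678.14.

1754678.14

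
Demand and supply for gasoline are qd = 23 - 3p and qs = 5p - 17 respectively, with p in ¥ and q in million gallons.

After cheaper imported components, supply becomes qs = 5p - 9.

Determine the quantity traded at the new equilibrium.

11

Before the shock: 23 - 3p = 5p - 17 ⇒ 40 = 8p ⇒ p = 5, q = 8.
After the shift, demand is qd = 23 - 3p and supply is qs = 5p - 9.
Equate the new curves: 23 - 3p = 5p - 9, giving 32 = 8p, p = 4, q = 11.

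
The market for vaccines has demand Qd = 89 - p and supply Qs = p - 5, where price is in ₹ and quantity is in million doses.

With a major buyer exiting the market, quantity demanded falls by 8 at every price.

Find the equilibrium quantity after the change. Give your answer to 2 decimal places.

38.00

Solve the original market: 89 - p = p - 5, hence p = 47 and Q = 42.
The shock moves the curves to Qd = 81 - p and Qs = p - 5.
Setting them equal: 81 - p = p - 5 → 86 = 2p, so p = 43 and Q = 38.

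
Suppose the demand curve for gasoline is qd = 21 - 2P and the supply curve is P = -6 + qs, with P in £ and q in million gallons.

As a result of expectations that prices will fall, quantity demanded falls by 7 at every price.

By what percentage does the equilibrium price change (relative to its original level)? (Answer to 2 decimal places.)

-46.67

Original equilibrium: 21 - 2P = P + 6 gives 15 = 3P, so P = 5 and q = 11.
The new curves are qd = 14 - 2P (demand) and qs = P + 6 (supply).
Clearing the new market: 14 - 2P = P + 6, so P = 8/3 ≈ 2.6667 and q = 26/3 ≈ 8.6667.
%ΔP = (2.6667 − 5) / 5 × 100 = -46.67%.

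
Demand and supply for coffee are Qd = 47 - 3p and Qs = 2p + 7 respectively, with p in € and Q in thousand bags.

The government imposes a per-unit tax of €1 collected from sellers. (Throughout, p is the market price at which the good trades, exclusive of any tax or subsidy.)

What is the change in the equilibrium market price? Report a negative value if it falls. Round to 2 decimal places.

Initially, 47 - 3p = 2p + 7, so 40 = 5p and p = 8, Q = 23.
Since sellers keep the price net of the tax, the effective supply curve becomes Qs = 2p + 5.
Clearing the new market: 47 - 3p = 2p + 5, so p = 8.4 and Q = 21.8.
Δp = 8.4 − 8 = +0.40.

+0.40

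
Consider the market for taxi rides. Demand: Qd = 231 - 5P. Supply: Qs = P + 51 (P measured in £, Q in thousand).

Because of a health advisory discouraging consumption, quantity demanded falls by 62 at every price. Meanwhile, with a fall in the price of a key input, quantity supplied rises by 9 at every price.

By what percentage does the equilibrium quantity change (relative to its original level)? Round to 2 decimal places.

-3.50

Initially, 231 - 5P = P + 51, so 180 = 6P and P = 30, Q = 81.
After the shift, demand is Qd = 169 - 5P and supply is Qs = P + 60.
Clearing the new market: 169 - 5P = P + 60, so P = 109/6 ≈ 18.1667 and Q = 469/6 ≈ 78.1667.
%ΔQ = (78.1667 − 81) / 81 × 100 = -3.50%.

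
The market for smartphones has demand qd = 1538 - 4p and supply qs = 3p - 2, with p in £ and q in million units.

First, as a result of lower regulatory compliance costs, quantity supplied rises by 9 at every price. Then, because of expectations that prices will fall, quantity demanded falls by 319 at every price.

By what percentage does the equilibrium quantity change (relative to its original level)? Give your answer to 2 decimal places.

-20.00

Solve the original market: 1538 - 4p = 3p - 2, hence p = 220 and q = 658.
After the shift, demand is qd = 1219 - 4p and supply is qs = 3p + 7.
Equate the new curves: 1219 - 4p = 3p + 7, giving 1212 = 7p, p = 1212/7 ≈ 173.1429, q = 3685/7 ≈ 526.4286.
%Δq = (526.4286 − 658) / 658 × 100 = -20.00%.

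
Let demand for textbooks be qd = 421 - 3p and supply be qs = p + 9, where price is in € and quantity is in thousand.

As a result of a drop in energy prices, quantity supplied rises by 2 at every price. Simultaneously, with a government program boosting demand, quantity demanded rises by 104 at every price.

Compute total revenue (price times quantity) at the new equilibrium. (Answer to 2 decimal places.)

Initially, 421 - 3p = p + 9, so 412 = 4p and p = 103, q = 112.
The new curves are qd = 525 - 3p (demand) and qs = p + 11 (supply).
Setting them equal: 525 - 3p = p + 11 → 514 = 4p, so p = 128.5 and q = 139.5.
New expenditure = 128.5 × 139.5 = 17925.75.

17925.75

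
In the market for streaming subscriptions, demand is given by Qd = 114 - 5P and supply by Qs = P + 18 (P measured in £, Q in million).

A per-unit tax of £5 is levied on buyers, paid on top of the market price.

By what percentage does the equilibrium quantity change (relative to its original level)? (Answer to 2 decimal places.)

Solve the original market: 114 - 5P = P + 18, hence P = 16 and Q = 34.
Since buyers pay the price plus the tax, the effective demand curve becomes Qd = 89 - 5P.
Clearing the new market: 89 - 5P = P + 18, so P = 71/6 ≈ 11.8333 and Q = 179/6 ≈ 29.8333.
%ΔQ = (29.8333 − 34) / 34 × 100 = -12.25%.

-12.25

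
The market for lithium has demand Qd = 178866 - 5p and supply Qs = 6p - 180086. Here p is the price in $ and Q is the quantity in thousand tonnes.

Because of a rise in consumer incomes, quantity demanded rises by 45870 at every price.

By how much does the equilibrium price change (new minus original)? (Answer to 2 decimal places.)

+4170.00

Initially, 178866 - 5p = 6p - 180086, so 358952 = 11p and p = 32632, Q = 15706.
After the shift, demand is Qd = 224736 - 5p and supply is Qs = 6p - 180086.
Setting them equal: 224736 - 5p = 6p - 180086 → 404822 = 11p, so p = 36802 and Q = 40726.
Δp = 36802 − 32632 = +4170.00.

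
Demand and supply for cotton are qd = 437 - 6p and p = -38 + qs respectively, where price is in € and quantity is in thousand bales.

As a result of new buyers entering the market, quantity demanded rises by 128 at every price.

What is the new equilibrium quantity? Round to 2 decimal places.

Initially, 437 - 6p = p + 38, so 399 = 7p and p = 57, q = 95.
After the shift, demand is qd = 565 - 6p and supply is qs = p + 38.
Equate the new curves: 565 - 6p = p + 38, giving 527 = 7p, p = 527/7 ≈ 75.2857, q = 793/7 ≈ 113.2857.

113.29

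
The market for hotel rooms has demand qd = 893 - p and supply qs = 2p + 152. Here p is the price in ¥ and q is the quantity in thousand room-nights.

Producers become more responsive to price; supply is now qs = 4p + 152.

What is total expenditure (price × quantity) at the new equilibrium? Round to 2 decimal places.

Original equilibrium: 893 - p = 2p + 152 gives 741 = 3p, so p = 247 and q = 646.
The shock moves the curves to qd = 893 - p and qs = 4p + 152.
New equilibrium: 893 - p = 4p + 152 ⇒ 741 = 5p ⇒ p = 148.2, q = 744.8.
New expenditure = 148.2 × 744.8 = 110379.36.

110379.36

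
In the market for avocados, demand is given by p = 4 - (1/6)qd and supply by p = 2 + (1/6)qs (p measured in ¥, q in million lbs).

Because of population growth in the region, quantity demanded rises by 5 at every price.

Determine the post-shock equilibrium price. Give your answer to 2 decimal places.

3.42

Initially, 24 - 6p = 6p - 12, so 36 = 12p and p = 3, q = 6.
With the change applied: demand qd = 29 - 6p, supply qs = 6p - 12.
Equate the new curves: 29 - 6p = 6p - 12, giving 41 = 12p, p = 41/12 ≈ 3.4167, q = 8.5.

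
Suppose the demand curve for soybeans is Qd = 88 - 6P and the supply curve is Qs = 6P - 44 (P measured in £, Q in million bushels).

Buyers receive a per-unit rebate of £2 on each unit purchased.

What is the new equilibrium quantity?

Original equilibrium: 88 - 6P = 6P - 44 gives 132 = 12P, so P = 11 and Q = 22.
Since buyers' out-of-pocket price is the market price minus the rebate, the effective demand curve becomes Qd = 100 - 6P.
Clearing the new market: 100 - 6P = 6P - 44, so P = 12 and Q = 28.

28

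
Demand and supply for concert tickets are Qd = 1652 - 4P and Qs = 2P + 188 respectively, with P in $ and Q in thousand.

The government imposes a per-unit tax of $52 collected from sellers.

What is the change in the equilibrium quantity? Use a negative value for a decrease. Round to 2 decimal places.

-69.33

Original equilibrium: 1652 - 4P = 2P + 188 gives 1464 = 6P, so P = 244 and Q = 676.
Since sellers keep the price net of the tax, the effective supply curve becomes Qs = 2P + 84.
Clearing the new market: 1652 - 4P = 2P + 84, so P = 784/3 ≈ 261.3333 and Q = 1820/3 ≈ 606.6667.
ΔQ = 606.6667 − 676 = -69.33.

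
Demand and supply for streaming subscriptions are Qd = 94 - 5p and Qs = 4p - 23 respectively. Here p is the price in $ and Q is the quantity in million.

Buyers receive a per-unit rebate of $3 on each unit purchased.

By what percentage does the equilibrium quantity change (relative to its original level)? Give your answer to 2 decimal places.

Solve the original market: 94 - 5p = 4p - 23, hence p = 13 and Q = 29.
Since buyers' out-of-pocket price is the market price minus the rebate, the effective demand curve becomes Qd = 109 - 5p.
Clearing the new market: 109 - 5p = 4p - 23, so p = 44/3 ≈ 14.6667 and Q = 107/3 ≈ 35.6667.
%ΔQ = (35.6667 − 29) / 29 × 100 = +22.99%.

+22.99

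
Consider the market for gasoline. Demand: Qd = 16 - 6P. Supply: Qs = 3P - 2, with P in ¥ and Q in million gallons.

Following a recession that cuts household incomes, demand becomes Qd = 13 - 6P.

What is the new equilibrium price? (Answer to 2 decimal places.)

1.67

Solve the original market: 16 - 6P = 3P - 2, hence P = 2 and Q = 4.
The new curves are Qd = 13 - 6P (demand) and Qs = 3P - 2 (supply).
New equilibrium: 13 - 6P = 3P - 2 ⇒ 15 = 9P ⇒ P = 5/3 ≈ 1.6667, Q = 3.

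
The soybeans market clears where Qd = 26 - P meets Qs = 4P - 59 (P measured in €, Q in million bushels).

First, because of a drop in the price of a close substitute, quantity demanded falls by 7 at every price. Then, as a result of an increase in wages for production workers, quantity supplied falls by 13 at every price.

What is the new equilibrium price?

Solve the original market: 26 - P = 4P - 59, hence P = 17 and Q = 9.
The shock moves the curves to Qd = 19 - P and Qs = 4P - 72.
Clearing the new market: 19 - P = 4P - 72, so P = 18.2 and Q = 0.8.

18.2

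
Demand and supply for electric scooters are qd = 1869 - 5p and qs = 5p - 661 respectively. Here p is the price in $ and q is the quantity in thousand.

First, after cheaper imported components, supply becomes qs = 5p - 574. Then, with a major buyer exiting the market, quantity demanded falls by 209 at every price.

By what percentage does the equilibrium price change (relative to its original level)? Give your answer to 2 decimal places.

Initially, 1869 - 5p = 5p - 661, so 2530 = 10p and p = 253, q = 604.
After the shift, demand is qd = 1660 - 5p and supply is qs = 5p - 574.
Clearing the new market: 1660 - 5p = 5p - 574, so p = 223.4 and q = 543.
%Δp = (223.4 − 253) / 253 × 100 = -11.70%.

-11.70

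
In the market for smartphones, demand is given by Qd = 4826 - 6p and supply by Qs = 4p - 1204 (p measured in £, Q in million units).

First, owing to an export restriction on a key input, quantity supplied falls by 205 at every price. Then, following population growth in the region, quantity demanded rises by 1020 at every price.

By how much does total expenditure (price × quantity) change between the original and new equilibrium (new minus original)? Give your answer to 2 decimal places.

+354747.50

Initially, 4826 - 6p = 4p - 1204, so 6030 = 10p and p = 603, Q = 1208.
The new curves are Qd = 5846 - 6p (demand) and Qs = 4p - 1409 (supply).
Setting them equal: 5846 - 6p = 4p - 1409 → 7255 = 10p, so p = 725.5 and Q = 1493.
Expenditure moves from 603×1208 = 728424 to 725.5×1493 = 1083171.5; change = +354747.50.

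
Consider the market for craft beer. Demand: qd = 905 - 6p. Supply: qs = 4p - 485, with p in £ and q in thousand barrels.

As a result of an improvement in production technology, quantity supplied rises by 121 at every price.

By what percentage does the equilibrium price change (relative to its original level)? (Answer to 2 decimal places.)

Original equilibrium: 905 - 6p = 4p - 485 gives 1390 = 10p, so p = 139 and q = 71.
With the change applied: demand qd = 905 - 6p, supply qs = 4p - 364.
Setting them equal: 905 - 6p = 4p - 364 → 1269 = 10p, so p = 126.9 and q = 143.6.
%Δp = (126.9 − 139) / 139 × 100 = -8.71%.

-8.71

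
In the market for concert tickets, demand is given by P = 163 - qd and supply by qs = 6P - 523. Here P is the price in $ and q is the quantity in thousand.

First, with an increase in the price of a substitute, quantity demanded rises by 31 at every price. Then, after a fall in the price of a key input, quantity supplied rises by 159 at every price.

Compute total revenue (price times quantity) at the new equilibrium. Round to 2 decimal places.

Solve the original market: 163 - P = 6P - 523, hence P = 98 and q = 65.
The new curves are qd = 194 - P (demand) and qs = 6P - 364 (supply).
Equate the new curves: 194 - P = 6P - 364, giving 558 = 7P, P = 558/7 ≈ 79.7143, q = 800/7 ≈ 114.2857.
New expenditure = 79.7143 × 114.2857 = 9110.20.

9110.20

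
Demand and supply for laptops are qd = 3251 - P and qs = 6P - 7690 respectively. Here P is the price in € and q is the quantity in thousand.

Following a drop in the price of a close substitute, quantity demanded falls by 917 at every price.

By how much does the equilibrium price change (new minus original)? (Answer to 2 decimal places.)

Initially, 3251 - P = 6P - 7690, so 10941 = 7P and P = 1563, q = 1688.
After the shift, demand is qd = 2334 - P and supply is qs = 6P - 7690.
New equilibrium: 2334 - P = 6P - 7690 ⇒ 10024 = 7P ⇒ P = 1432, q = 902.
ΔP = 1432 − 1563 = -131.00.

-131.00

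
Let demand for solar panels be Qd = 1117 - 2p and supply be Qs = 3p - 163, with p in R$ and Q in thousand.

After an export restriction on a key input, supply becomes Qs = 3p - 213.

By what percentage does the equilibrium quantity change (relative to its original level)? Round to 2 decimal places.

Original equilibrium: 1117 - 2p = 3p - 163 gives 1280 = 5p, so p = 256 and Q = 605.
The new curves are Qd = 1117 - 2p (demand) and Qs = 3p - 213 (supply).
New equilibrium: 1117 - 2p = 3p - 213 ⇒ 1330 = 5p ⇒ p = 266, Q = 585.
%ΔQ = (585 − 605) / 605 × 100 = -3.31%.

-3.31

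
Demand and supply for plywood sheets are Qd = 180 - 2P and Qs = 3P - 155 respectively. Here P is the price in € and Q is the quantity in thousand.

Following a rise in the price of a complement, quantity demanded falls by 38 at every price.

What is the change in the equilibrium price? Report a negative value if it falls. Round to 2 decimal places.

-7.60

Before the shock: 180 - 2P = 3P - 155 ⇒ 335 = 5P ⇒ P = 67, Q = 46.
With the change applied: demand Qd = 142 - 2P, supply Qs = 3P - 155.
New equilibrium: 142 - 2P = 3P - 155 ⇒ 297 = 5P ⇒ P = 59.4, Q = 23.2.
ΔP = 59.4 − 67 = -7.60.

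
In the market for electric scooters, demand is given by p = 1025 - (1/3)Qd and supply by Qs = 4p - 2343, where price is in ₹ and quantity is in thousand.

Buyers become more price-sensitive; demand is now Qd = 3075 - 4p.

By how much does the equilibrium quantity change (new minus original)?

Before the shock: 3075 - 3p = 4p - 2343 ⇒ 5418 = 7p ⇒ p = 774, Q = 753.
The shock moves the curves to Qd = 3075 - 4p and Qs = 4p - 2343.
Equate the new curves: 3075 - 4p = 4p - 2343, giving 5418 = 8p, p = 677.25, Q = 366.
ΔQ = 366 − 753 = -387.

-387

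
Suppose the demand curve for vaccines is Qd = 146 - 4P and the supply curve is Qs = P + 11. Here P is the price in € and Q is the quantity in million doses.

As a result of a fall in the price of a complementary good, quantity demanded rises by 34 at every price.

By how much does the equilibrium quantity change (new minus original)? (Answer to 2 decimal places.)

Solve the original market: 146 - 4P = P + 11, hence P = 27 and Q = 38.
After the shift, demand is Qd = 180 - 4P and supply is Qs = P + 11.
Setting them equal: 180 - 4P = P + 11 → 169 = 5P, so P = 33.8 and Q = 44.8.
ΔQ = 44.8 − 38 = +6.80.

+6.80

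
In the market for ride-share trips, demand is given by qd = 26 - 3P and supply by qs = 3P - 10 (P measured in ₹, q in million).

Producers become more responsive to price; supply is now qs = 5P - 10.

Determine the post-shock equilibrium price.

4.5

Original equilibrium: 26 - 3P = 3P - 10 gives 36 = 6P, so P = 6 and q = 8.
With the change applied: demand qd = 26 - 3P, supply qs = 5P - 10.
Equate the new curves: 26 - 3P = 5P - 10, giving 36 = 8P, P = 4.5, q = 12.5.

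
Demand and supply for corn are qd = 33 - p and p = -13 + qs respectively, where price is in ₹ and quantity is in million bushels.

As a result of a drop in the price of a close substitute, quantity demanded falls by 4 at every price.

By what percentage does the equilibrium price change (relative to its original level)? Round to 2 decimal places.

Solve the original market: 33 - p = p + 13, hence p = 10 and q = 23.
After the shift, demand is qd = 29 - p and supply is qs = p + 13.
New equilibrium: 29 - p = p + 13 ⇒ 16 = 2p ⇒ p = 8, q = 21.
%Δp = (8 − 10) / 10 × 100 = -20.00%.

-20.00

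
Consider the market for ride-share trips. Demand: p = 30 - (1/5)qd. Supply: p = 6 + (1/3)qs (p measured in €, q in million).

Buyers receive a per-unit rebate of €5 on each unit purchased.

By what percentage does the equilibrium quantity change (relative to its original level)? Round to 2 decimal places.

+20.83

Initially, 150 - 5p = 3p - 18, so 168 = 8p and p = 21, q = 45.
Since buyers' out-of-pocket price is the market price minus the rebate, the effective demand curve becomes qd = 175 - 5p.
Setting them equal: 175 - 5p = 3p - 18 → 193 = 8p, so p = 24.125 and q = 54.375.
%Δq = (54.375 − 45) / 45 × 100 = +20.83%.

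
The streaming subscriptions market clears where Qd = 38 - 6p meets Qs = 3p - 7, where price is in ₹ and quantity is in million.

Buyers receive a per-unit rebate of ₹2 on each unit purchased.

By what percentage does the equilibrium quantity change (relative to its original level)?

+50

Before the shock: 38 - 6p = 3p - 7 ⇒ 45 = 9p ⇒ p = 5, Q = 8.
Since buyers' out-of-pocket price is the market price minus the rebate, the effective demand curve becomes Qd = 50 - 6p.
Clearing the new market: 50 - 6p = 3p - 7, so p = 19/3 ≈ 6.3333 and Q = 12.
%ΔQ = (12 − 8) / 8 × 100 = +50%.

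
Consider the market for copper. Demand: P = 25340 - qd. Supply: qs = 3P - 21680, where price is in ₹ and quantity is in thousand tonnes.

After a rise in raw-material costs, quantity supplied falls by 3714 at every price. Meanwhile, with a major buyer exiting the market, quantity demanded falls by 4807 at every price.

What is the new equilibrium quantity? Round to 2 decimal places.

Initially, 25340 - P = 3P - 21680, so 47020 = 4P and P = 11755, q = 13585.
After the shift, demand is qd = 20533 - P and supply is qs = 3P - 25394.
Equate the new curves: 20533 - P = 3P - 25394, giving 45927 = 4P, P = 11481.75, q = 9051.25.

9051.25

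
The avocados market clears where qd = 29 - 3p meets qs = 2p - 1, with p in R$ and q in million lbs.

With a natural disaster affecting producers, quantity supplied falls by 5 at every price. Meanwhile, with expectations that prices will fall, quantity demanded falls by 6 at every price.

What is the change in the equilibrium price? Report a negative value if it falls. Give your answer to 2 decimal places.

-0.20

Before the shock: 29 - 3p = 2p - 1 ⇒ 30 = 5p ⇒ p = 6, q = 11.
With the change applied: demand qd = 23 - 3p, supply qs = 2p - 6.
Setting them equal: 23 - 3p = 2p - 6 → 29 = 5p, so p = 5.8 and q = 5.6.
Δp = 5.8 − 6 = -0.20.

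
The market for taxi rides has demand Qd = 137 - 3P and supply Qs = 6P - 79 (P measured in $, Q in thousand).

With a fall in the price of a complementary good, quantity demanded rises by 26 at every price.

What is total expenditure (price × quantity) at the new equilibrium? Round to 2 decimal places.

Initially, 137 - 3P = 6P - 79, so 216 = 9P and P = 24, Q = 65.
The new curves are Qd = 163 - 3P (demand) and Qs = 6P - 79 (supply).
Setting them equal: 163 - 3P = 6P - 79 → 242 = 9P, so P = 242/9 ≈ 26.8889 and Q = 247/3 ≈ 82.3333.
New expenditure = 26.8889 × 82.3333 = 2213.85.

2213.85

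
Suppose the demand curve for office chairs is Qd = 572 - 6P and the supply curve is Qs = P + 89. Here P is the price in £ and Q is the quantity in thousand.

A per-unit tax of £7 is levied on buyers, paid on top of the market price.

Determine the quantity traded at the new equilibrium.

152

Before the shock: 572 - 6P = P + 89 ⇒ 483 = 7P ⇒ P = 69, Q = 158.
Since buyers pay the price plus the tax, the effective demand curve becomes Qd = 530 - 6P.
New equilibrium: 530 - 6P = P + 89 ⇒ 441 = 7P ⇒ P = 63, Q = 152.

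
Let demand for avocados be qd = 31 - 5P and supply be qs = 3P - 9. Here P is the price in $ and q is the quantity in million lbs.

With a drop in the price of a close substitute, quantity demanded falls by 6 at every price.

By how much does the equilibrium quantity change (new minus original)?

-2.25

Original equilibrium: 31 - 5P = 3P - 9 gives 40 = 8P, so P = 5 and q = 6.
With the change applied: demand qd = 25 - 5P, supply qs = 3P - 9.
Setting them equal: 25 - 5P = 3P - 9 → 34 = 8P, so P = 4.25 and q = 3.75.
Δq = 3.75 − 6 = -2.25.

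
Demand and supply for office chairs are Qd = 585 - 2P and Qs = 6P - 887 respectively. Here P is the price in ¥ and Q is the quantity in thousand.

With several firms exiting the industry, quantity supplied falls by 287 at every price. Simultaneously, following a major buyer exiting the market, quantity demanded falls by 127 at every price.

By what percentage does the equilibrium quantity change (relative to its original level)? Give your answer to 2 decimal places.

Initially, 585 - 2P = 6P - 887, so 1472 = 8P and P = 184, Q = 217.
The shock moves the curves to Qd = 458 - 2P and Qs = 6P - 1174.
Equate the new curves: 458 - 2P = 6P - 1174, giving 1632 = 8P, P = 204, Q = 50.
%ΔQ = (50 − 217) / 217 × 100 = -76.96%.

-76.96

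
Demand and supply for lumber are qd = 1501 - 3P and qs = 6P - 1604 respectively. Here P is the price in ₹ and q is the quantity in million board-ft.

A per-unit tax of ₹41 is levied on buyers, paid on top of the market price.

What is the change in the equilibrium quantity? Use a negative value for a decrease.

Initially, 1501 - 3P = 6P - 1604, so 3105 = 9P and P = 345, q = 466.
Since buyers pay the price plus the tax, the effective demand curve becomes qd = 1378 - 3P.
Clearing the new market: 1378 - 3P = 6P - 1604, so P = 994/3 ≈ 331.3333 and q = 384.
Δq = 384 − 466 = -82.

-82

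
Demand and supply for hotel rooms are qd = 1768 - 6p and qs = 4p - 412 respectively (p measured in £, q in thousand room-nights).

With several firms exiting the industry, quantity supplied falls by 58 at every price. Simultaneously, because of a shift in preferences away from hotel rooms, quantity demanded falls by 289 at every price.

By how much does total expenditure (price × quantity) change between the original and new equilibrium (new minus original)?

Original equilibrium: 1768 - 6p = 4p - 412 gives 2180 = 10p, so p = 218 and q = 460.
With the change applied: demand qd = 1479 - 6p, supply qs = 4p - 470.
Equate the new curves: 1479 - 6p = 4p - 470, giving 1949 = 10p, p = 194.9, q = 309.6.
Expenditure moves from 218×460 = 100280 to 194.9×309.6 = 60341.04; change = -39938.96.

-39938.96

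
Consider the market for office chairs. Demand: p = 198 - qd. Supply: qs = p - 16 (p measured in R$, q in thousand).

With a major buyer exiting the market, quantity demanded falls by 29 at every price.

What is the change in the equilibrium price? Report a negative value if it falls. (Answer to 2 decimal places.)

Original equilibrium: 198 - p = p - 16 gives 214 = 2p, so p = 107 and q = 91.
The shock moves the curves to qd = 169 - p and qs = p - 16.
Clearing the new market: 169 - p = p - 16, so p = 92.5 and q = 76.5.
Δp = 92.5 − 107 = -14.50.

-14.50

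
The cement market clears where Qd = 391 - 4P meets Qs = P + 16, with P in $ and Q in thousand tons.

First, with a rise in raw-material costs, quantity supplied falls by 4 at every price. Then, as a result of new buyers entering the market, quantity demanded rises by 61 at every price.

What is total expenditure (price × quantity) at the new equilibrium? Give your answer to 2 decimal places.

Initially, 391 - 4P = P + 16, so 375 = 5P and P = 75, Q = 91.
After the shift, demand is Qd = 452 - 4P and supply is Qs = P + 12.
Equate the new curves: 452 - 4P = P + 12, giving 440 = 5P, P = 88, Q = 100.
New expenditure = 88 × 100 = 8800.00.

8800.00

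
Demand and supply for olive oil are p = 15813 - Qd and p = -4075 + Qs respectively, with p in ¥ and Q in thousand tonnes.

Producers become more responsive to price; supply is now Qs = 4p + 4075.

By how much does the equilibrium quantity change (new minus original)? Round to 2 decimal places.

Solve the original market: 15813 - p = p + 4075, hence p = 5869 and Q = 9944.
The new curves are Qd = 15813 - p (demand) and Qs = 4p + 4075 (supply).
Equate the new curves: 15813 - p = 4p + 4075, giving 11738 = 5p, p = 2347.6, Q = 13465.4.
ΔQ = 13465.4 − 9944 = +3521.40.

+3521.40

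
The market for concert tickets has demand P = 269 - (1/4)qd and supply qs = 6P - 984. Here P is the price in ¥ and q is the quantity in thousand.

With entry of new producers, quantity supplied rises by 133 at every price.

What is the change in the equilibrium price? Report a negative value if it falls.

-13.3

Solve the original market: 1076 - 4P = 6P - 984, hence P = 206 and q = 252.
After the shift, demand is qd = 1076 - 4P and supply is qs = 6P - 851.
Clearing the new market: 1076 - 4P = 6P - 851, so P = 192.7 and q = 305.2.
ΔP = 192.7 − 206 = -13.3.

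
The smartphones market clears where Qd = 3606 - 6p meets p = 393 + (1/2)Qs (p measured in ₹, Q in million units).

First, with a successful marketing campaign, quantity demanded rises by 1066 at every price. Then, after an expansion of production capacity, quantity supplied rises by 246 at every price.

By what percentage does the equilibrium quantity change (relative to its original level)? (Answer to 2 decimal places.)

+144.55

Solve the original market: 3606 - 6p = 2p - 786, hence p = 549 and Q = 312.
The shock moves the curves to Qd = 4672 - 6p and Qs = 2p - 540.
Equate the new curves: 4672 - 6p = 2p - 540, giving 5212 = 8p, p = 651.5, Q = 763.
%ΔQ = (763 − 312) / 312 × 100 = +144.55%.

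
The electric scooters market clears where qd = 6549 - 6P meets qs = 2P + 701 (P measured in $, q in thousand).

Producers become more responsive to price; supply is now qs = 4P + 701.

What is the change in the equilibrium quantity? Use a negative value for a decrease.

+877.2

Initially, 6549 - 6P = 2P + 701, so 5848 = 8P and P = 731, q = 2163.
After the shift, demand is qd = 6549 - 6P and supply is qs = 4P + 701.
New equilibrium: 6549 - 6P = 4P + 701 ⇒ 5848 = 10P ⇒ P = 584.8, q = 3040.2.
Δq = 3040.2 − 2163 = +877.2.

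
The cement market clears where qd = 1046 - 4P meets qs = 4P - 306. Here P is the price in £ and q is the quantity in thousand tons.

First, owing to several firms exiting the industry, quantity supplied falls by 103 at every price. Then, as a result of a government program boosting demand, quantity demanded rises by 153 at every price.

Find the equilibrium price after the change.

201

Original equilibrium: 1046 - 4P = 4P - 306 gives 1352 = 8P, so P = 169 and q = 370.
The new curves are qd = 1199 - 4P (demand) and qs = 4P - 409 (supply).
Setting them equal: 1199 - 4P = 4P - 409 → 1608 = 8P, so P = 201 and q = 395.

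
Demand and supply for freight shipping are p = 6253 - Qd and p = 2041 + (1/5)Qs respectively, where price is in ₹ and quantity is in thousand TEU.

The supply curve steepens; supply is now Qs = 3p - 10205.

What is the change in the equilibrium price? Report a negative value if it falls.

+1371.5

Initially, 6253 - p = 5p - 10205, so 16458 = 6p and p = 2743, Q = 3510.
After the shift, demand is Qd = 6253 - p and supply is Qs = 3p - 10205.
New equilibrium: 6253 - p = 3p - 10205 ⇒ 16458 = 4p ⇒ p = 4114.5, Q = 2138.5.
Δp = 4114.5 − 2743 = +1371.5.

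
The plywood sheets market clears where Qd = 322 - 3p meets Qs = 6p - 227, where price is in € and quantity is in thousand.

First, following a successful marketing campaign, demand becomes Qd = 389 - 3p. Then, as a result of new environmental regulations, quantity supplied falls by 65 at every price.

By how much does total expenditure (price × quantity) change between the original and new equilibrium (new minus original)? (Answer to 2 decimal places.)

+3779.00

Original equilibrium: 322 - 3p = 6p - 227 gives 549 = 9p, so p = 61 and Q = 139.
After the shift, demand is Qd = 389 - 3p and supply is Qs = 6p - 292.
Setting them equal: 389 - 3p = 6p - 292 → 681 = 9p, so p = 227/3 ≈ 75.6667 and Q = 162.
Expenditure moves from 61×139 = 8479 to 75.6667×162 = 12258; change = +3779.00.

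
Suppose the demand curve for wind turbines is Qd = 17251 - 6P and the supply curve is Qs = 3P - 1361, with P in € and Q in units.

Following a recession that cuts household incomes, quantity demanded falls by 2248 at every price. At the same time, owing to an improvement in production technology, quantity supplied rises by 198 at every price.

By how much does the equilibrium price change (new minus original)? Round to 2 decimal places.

Before the shock: 17251 - 6P = 3P - 1361 ⇒ 18612 = 9P ⇒ P = 2068, Q = 4843.
After the shift, demand is Qd = 15003 - 6P and supply is Qs = 3P - 1163.
Clearing the new market: 15003 - 6P = 3P - 1163, so P = 16166/9 ≈ 1796.2222 and Q = 12677/3 ≈ 4225.6667.
ΔP = 1796.2222 − 2068 = -271.78.

-271.78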